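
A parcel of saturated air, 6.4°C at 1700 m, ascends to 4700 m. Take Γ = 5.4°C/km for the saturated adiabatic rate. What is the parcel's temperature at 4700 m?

-9.8°C

Saturated adiabatic to 4700 m: -5.4 × 3 km = -16.2°C, so T = -9.8°C.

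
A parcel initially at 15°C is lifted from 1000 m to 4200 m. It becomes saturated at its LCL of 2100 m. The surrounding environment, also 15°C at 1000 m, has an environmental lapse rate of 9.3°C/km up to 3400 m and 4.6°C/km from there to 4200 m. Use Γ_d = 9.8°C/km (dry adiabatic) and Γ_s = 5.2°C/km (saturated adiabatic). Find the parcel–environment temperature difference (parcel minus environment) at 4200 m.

Parcel:
  1000–2100 m, dry: Δz = 1.1 km ⇒ ΔT = -10.78°C; T = 4.22°C
  2100–4200 m, saturated: Δz = 2.1 km ⇒ ΔT = -10.92°C; T = -6.7°C
Environment:
  1000–3400 m, environment, lower layer: Δz = 2.4 km ⇒ ΔT = -22.32°C; T = -7.32°C
  3400–4200 m, environment, upper layer: Δz = 0.8 km ⇒ ΔT = -3.68°C; T = -11°C
T_parcel − T_env = -6.7 − (-11) = +4.3°C

+4.3°C (parcel warmer than environment)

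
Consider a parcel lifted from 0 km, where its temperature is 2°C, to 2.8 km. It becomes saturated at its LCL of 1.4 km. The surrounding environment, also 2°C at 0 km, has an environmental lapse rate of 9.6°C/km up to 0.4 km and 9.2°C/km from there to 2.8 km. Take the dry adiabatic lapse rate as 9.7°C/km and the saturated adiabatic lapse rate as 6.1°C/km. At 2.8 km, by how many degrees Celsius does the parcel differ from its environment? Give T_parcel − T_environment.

+3.8°C (parcel warmer than environment)

Parcel:
  0–1400 m, dry: Δz = 1.4 km ⇒ ΔT = -13.58°C; T = -11.58°C
  1400–2800 m, saturated: Δz = 1.4 km ⇒ ΔT = -8.54°C; T = -20.12°C
Environment:
  0–400 m, environment, lower layer: Δz = 0.4 km ⇒ ΔT = -3.84°C; T = -1.84°C
  400–2800 m, environment, upper layer: Δz = 2.4 km ⇒ ΔT = -22.08°C; T = -23.92°C
T_parcel − T_env = -20.12 − (-23.92) = +3.8°C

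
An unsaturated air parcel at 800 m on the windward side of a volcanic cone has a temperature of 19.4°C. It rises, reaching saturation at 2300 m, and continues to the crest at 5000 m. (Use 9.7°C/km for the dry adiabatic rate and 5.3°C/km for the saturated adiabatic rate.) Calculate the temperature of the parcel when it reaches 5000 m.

From 800 m to 2300 m (dry): cools by 9.7 × 1.5 = 14.55°C, giving 4.85°C.
From 2300 m to 5000 m (saturated): cools by 5.3 × 2.7 = 14.31°C, giving -9.46°C.

-9.46°C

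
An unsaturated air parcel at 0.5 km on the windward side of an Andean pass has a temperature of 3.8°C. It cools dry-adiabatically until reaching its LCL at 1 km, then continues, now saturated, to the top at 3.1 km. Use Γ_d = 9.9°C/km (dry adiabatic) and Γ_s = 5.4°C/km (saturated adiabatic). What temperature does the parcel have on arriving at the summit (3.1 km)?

-12.49°C

Dry to 1000 m: -9.9 × 0.5 km = -4.95°C, so T = -1.15°C.
Saturated to 3100 m: -5.4 × 2.1 km = -11.34°C, so T = -12.49°C.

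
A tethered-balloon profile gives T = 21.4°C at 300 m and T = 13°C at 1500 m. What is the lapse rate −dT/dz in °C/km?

7°C/km

Γ = −ΔT/Δz = (21.4 − 13) / (1500 − 300) m
  = 8.4°C / 1.2 km = 7°C/km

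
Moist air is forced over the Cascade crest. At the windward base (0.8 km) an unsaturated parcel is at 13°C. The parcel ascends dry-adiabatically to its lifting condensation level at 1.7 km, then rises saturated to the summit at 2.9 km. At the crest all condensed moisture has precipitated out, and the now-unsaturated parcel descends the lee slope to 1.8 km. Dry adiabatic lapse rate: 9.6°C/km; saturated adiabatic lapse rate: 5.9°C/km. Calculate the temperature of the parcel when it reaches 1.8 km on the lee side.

Dry to 1700 m: -9.6 × 0.9 km = -8.64°C, so T = 4.36°C.
Saturated to 2900 m: -5.9 × 1.2 km = -7.08°C, so T = -2.72°C.
Dry descent to 1800 m: +9.6 × 1.1 km = +10.56°C, so T = 7.84°C.

7.84°C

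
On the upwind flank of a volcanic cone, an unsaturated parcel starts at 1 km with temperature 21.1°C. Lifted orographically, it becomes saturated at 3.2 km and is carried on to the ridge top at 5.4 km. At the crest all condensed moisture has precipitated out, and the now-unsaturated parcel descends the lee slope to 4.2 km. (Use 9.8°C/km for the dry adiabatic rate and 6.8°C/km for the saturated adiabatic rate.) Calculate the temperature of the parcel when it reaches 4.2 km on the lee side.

-3.66°C

1000 → 3200 m (dry, 9.8°C/km): ΔT = -9.8 × 2.2 = -21.56°C → T = -0.46°C
3200 → 5400 m (saturated, 6.8°C/km): ΔT = -6.8 × 2.2 = -14.96°C → T = -15.42°C
5400 → 4200 m (dry descent, 9.8°C/km): ΔT = +9.8 × 1.2 = +11.76°C → T = -3.66°C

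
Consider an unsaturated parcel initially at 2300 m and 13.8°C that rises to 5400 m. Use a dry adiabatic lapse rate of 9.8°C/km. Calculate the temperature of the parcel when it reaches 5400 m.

-16.58°C

Dry adiabatic to 5400 m: -9.8 × 3.1 km = -30.38°C, so T = -16.58°C.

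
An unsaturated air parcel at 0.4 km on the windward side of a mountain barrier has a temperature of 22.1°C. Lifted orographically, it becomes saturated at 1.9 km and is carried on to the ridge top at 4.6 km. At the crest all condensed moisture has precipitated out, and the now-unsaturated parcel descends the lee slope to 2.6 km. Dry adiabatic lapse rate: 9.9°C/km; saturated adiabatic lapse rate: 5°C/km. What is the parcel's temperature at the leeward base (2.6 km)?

13.55°C

Dry to 1900 m: -9.9 × 1.5 km = -14.85°C, so T = 7.25°C.
Saturated to 4600 m: -5 × 2.7 km = -13.5°C, so T = -6.25°C.
Dry descent to 2600 m: +9.9 × 2 km = +19.8°C, so T = 13.55°C.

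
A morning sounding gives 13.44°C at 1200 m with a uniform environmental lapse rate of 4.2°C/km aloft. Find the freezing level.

4400 m

Height above start = (13.44 − 0) / 4.2 = 3.2 km
Altitude = 1200 m + 3200 m = 4400 m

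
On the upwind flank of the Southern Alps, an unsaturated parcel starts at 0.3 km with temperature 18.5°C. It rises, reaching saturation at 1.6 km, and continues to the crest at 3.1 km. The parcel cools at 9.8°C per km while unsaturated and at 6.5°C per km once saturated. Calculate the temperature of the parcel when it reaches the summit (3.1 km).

-3.99°C

300 → 1600 m (dry, 9.8°C/km): ΔT = -9.8 × 1.3 = -12.74°C → T = 5.76°C
1600 → 3100 m (saturated, 6.5°C/km): ΔT = -6.5 × 1.5 = -9.75°C → T = -3.99°C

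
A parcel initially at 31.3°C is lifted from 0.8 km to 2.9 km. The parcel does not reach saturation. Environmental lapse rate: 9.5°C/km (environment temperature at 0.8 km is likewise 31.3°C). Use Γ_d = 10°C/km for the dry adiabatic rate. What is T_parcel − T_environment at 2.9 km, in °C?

Parcel:
  800–2900 m, dry: Δz = 2.1 km ⇒ ΔT = -21°C; T = 10.3°C
Environment:
  800–2900 m, environment: Δz = 2.1 km ⇒ ΔT = -19.95°C; T = 11.35°C
T_parcel − T_env = 10.3 − 11.35 = -1.05°C

-1.05°C (parcel cooler than environment)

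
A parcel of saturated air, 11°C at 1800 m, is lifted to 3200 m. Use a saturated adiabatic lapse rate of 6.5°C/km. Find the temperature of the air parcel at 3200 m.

1800 → 3200 m (saturated adiabatic, 6.5°C/km): ΔT = -6.5 × 1.4 = -9.1°C → T = 1.9°C

1.9°C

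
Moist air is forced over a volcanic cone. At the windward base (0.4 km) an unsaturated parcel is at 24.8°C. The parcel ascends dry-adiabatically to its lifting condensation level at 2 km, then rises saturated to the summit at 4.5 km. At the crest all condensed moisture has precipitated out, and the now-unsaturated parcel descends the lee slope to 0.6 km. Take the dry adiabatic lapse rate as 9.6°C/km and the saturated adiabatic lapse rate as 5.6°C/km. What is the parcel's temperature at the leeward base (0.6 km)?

400–2000 m, dry: Δz = 1.6 km ⇒ ΔT = -15.36°C; T = 9.44°C
2000–4500 m, saturated: Δz = 2.5 km ⇒ ΔT = -14°C; T = -4.56°C
4500–600 m, dry descent: Δz = 3.9 km ⇒ ΔT = +37.44°C; T = 32.88°C

32.88°C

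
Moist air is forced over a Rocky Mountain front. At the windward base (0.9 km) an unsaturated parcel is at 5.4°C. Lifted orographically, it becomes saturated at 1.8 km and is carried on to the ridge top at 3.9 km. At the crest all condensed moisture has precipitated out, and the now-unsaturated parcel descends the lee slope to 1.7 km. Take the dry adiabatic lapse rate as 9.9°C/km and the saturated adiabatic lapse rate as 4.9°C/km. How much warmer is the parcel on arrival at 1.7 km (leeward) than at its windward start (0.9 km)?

900 → 1800 m (dry, 9.9°C/km): ΔT = -9.9 × 0.9 = -8.91°C → T = -3.51°C
1800 → 3900 m (saturated, 4.9°C/km): ΔT = -4.9 × 2.1 = -10.29°C → T = -13.8°C
3900 → 1700 m (dry descent, 9.9°C/km): ΔT = +9.9 × 2.2 = +21.78°C → T = 7.98°C
Net change vs windward start: 7.98 − 5.4 = +2.58°C

+2.58°C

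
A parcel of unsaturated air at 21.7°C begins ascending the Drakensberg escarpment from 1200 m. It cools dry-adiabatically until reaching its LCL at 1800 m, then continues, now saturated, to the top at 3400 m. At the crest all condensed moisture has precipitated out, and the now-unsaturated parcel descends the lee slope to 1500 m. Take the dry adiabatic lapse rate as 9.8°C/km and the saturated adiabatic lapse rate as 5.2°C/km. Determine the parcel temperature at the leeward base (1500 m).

1200–1800 m, dry: Δz = 0.6 km ⇒ ΔT = -5.88°C; T = 15.82°C
1800–3400 m, saturated: Δz = 1.6 km ⇒ ΔT = -8.32°C; T = 7.5°C
3400–1500 m, dry descent: Δz = 1.9 km ⇒ ΔT = +18.62°C; T = 26.12°C

26.12°C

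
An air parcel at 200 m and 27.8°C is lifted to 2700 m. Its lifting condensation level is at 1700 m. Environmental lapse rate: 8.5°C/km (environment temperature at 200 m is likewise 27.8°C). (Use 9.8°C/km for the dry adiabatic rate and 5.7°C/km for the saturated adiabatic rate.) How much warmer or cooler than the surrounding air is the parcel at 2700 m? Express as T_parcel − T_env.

Parcel:
  From 200 m to 1700 m (dry): cools by 9.8 × 1.5 = 14.7°C, giving 13.1°C.
  From 1700 m to 2700 m (saturated): cools by 5.7 × 1 = 5.7°C, giving 7.4°C.
Environment:
  From 200 m to 2700 m (environment): cools by 8.5 × 2.5 = 21.25°C, giving 6.55°C.
T_parcel − T_env = 7.4 − 6.55 = +0.85°C

+0.85°C (parcel warmer than environment)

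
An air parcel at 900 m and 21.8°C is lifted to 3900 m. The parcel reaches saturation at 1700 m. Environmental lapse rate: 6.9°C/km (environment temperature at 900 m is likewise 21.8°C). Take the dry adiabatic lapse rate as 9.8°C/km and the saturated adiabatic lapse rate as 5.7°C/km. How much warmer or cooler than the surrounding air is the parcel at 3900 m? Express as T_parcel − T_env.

+0.32°C (parcel warmer than environment)

Parcel:
  Dry to 1700 m: -9.8 × 0.8 km = -7.84°C, so T = 13.96°C.
  Saturated to 3900 m: -5.7 × 2.2 km = -12.54°C, so T = 1.42°C.
Environment:
  Environment to 3900 m: -6.9 × 3 km = -20.7°C, so T = 1.1°C.
T_parcel − T_env = 1.42 − 1.1 = +0.32°C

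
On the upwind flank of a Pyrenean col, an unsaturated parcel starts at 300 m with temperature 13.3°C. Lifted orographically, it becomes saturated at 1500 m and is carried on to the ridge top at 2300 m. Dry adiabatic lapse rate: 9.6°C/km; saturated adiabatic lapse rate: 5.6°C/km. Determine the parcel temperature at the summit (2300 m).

-2.7°C

300–1500 m, dry: Δz = 1.2 km ⇒ ΔT = -11.52°C; T = 1.78°C
1500–2300 m, saturated: Δz = 0.8 km ⇒ ΔT = -4.48°C; T = -2.7°C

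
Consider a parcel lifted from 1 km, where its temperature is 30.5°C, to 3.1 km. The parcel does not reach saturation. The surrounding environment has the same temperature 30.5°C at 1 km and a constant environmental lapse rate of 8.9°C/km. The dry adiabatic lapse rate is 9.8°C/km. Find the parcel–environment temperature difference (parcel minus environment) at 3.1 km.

-1.89°C (parcel cooler than environment)

Parcel:
  Dry to 3100 m: -9.8 × 2.1 km = -20.58°C, so T = 9.92°C.
Environment:
  Environment to 3100 m: -8.9 × 2.1 km = -18.69°C, so T = 11.81°C.
T_parcel − T_env = 9.92 − 11.81 = -1.89°C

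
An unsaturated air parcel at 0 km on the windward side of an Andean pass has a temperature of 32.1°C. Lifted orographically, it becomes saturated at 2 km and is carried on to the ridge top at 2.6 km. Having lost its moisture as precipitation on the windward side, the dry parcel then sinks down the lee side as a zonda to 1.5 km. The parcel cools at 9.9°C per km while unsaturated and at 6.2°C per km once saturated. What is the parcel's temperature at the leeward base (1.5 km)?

0 → 2000 m (dry, 9.9°C/km): ΔT = -9.9 × 2 = -19.8°C → T = 12.3°C
2000 → 2600 m (saturated, 6.2°C/km): ΔT = -6.2 × 0.6 = -3.72°C → T = 8.58°C
2600 → 1500 m (dry descent, 9.9°C/km): ΔT = +9.9 × 1.1 = +10.89°C → T = 19.47°C

19.47°C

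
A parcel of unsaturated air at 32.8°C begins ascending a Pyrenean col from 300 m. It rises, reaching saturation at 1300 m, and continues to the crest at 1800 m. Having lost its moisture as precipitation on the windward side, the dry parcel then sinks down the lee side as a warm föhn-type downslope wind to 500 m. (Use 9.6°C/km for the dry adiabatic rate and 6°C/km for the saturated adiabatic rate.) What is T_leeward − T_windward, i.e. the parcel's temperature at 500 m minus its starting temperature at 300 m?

-0.12°C

300 → 1300 m (dry, 9.6°C/km): ΔT = -9.6 × 1 = -9.6°C → T = 23.2°C
1300 → 1800 m (saturated, 6°C/km): ΔT = -6 × 0.5 = -3°C → T = 20.2°C
1800 → 500 m (dry descent, 9.6°C/km): ΔT = +9.6 × 1.3 = +12.48°C → T = 32.68°C
Net change vs windward start: 32.68 − 32.8 = -0.12°C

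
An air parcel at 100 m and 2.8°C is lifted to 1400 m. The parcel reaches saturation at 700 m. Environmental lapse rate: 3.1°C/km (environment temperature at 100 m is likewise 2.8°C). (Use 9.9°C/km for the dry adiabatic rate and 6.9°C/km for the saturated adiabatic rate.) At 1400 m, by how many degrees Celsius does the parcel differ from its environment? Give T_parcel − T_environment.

-6.74°C (parcel cooler than environment)

Parcel:
  Dry to 700 m: -9.9 × 0.6 km = -5.94°C, so T = -3.14°C.
  Saturated to 1400 m: -6.9 × 0.7 km = -4.83°C, so T = -7.97°C.
Environment:
  Environment to 1400 m: -3.1 × 1.3 km = -4.03°C, so T = -1.23°C.
T_parcel − T_env = -7.97 − (-1.23) = -6.74°C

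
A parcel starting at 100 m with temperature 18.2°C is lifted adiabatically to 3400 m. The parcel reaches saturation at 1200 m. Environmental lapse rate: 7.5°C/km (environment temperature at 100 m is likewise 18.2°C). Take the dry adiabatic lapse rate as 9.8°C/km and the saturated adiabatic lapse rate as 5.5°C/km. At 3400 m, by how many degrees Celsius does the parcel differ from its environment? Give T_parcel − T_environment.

Parcel:
  100 → 1200 m (dry, 9.8°C/km): ΔT = -9.8 × 1.1 = -10.78°C → T = 7.42°C
  1200 → 3400 m (saturated, 5.5°C/km): ΔT = -5.5 × 2.2 = -12.1°C → T = -4.68°C
Environment:
  100 → 3400 m (environment, 7.5°C/km): ΔT = -7.5 × 3.3 = -24.75°C → T = -6.55°C
T_parcel − T_env = -4.68 − (-6.55) = +1.87°C

+1.87°C (parcel warmer than environment)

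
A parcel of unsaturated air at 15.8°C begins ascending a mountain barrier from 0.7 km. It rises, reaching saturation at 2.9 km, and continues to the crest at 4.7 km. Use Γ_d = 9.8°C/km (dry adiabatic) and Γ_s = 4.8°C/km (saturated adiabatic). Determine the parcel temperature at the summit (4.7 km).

700 → 2900 m (dry, 9.8°C/km): ΔT = -9.8 × 2.2 = -21.56°C → T = -5.76°C
2900 → 4700 m (saturated, 4.8°C/km): ΔT = -4.8 × 1.8 = -8.64°C → T = -14.4°C

-14.4°C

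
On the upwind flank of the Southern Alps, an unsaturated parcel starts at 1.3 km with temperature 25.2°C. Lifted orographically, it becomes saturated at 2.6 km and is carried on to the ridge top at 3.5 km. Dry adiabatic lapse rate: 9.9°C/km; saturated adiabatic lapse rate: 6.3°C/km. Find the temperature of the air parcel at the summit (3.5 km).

1300–2600 m, dry: Δz = 1.3 km ⇒ ΔT = -12.87°C; T = 12.33°C
2600–3500 m, saturated: Δz = 0.9 km ⇒ ΔT = -5.67°C; T = 6.66°C

6.66°C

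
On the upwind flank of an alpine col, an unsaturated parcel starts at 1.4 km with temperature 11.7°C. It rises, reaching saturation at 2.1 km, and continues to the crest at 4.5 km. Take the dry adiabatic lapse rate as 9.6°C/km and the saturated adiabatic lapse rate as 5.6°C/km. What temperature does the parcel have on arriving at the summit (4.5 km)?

1400 → 2100 m (dry, 9.6°C/km): ΔT = -9.6 × 0.7 = -6.72°C → T = 4.98°C
2100 → 4500 m (saturated, 5.6°C/km): ΔT = -5.6 × 2.4 = -13.44°C → T = -8.46°C

-8.46°C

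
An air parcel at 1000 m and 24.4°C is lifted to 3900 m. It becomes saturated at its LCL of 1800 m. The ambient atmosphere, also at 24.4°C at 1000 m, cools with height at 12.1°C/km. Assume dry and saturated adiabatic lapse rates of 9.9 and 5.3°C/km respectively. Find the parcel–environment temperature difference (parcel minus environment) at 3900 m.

Parcel:
  Dry to 1800 m: -9.9 × 0.8 km = -7.92°C, so T = 16.48°C.
  Saturated to 3900 m: -5.3 × 2.1 km = -11.13°C, so T = 5.35°C.
Environment:
  Environment to 3900 m: -12.1 × 2.9 km = -35.09°C, so T = -10.69°C.
T_parcel − T_env = 5.35 − (-10.69) = +16.04°C

+16.04°C (parcel warmer than environment)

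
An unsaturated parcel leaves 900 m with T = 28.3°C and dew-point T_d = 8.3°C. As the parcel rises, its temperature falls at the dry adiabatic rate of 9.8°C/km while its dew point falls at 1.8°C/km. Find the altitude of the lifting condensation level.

T and T_d converge at 9.8 − 1.8 = 8°C per km
Height above start = (28.3 − 8.3) / 8 = 2.5 km
LCL altitude = 900 m + 2500 m = 3400 m

3400 m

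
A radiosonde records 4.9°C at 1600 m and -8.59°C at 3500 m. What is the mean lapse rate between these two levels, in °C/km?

7.1°C/km

Γ = −ΔT/Δz = (4.9 − (-8.59)) / (3500 − 1600) m
  = 13.49°C / 1.9 km = 7.1°C/km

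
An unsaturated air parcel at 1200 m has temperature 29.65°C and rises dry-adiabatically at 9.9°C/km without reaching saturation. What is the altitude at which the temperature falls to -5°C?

4700 m

Height above start = (29.65 − (-5)) / 9.9 = 3.5 km
Altitude = 1200 m + 3500 m = 4700 m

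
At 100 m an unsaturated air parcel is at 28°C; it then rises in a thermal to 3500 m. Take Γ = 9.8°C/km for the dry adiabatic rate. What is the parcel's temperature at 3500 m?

-5.32°C

100–3500 m, dry adiabatic: Δz = 3.4 km ⇒ ΔT = -33.32°C; T = -5.32°C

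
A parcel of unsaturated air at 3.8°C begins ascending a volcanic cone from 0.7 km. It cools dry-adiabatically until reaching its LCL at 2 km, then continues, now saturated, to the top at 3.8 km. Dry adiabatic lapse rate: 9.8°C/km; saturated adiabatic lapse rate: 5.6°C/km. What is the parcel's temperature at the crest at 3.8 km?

-19.02°C

700 → 2000 m (dry, 9.8°C/km): ΔT = -9.8 × 1.3 = -12.74°C → T = -8.94°C
2000 → 3800 m (saturated, 5.6°C/km): ΔT = -5.6 × 1.8 = -10.08°C → T = -19.02°C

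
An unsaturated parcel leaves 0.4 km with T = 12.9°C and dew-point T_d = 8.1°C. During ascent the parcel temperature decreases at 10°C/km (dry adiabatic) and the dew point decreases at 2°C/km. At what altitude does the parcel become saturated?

1 km

T and T_d converge at 10 − 2 = 8°C per km
Height above start = (12.9 − 8.1) / 8 = 0.6 km
LCL altitude = 400 m + 600 m = 1000 m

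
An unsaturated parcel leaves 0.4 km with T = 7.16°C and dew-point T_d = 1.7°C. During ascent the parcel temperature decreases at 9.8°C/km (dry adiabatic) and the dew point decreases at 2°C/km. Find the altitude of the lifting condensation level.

1.1 km

T and T_d converge at 9.8 − 2 = 7.8°C per km
Height above start = (7.16 − 1.7) / 7.8 = 0.7 km
LCL altitude = 400 m + 700 m = 1100 m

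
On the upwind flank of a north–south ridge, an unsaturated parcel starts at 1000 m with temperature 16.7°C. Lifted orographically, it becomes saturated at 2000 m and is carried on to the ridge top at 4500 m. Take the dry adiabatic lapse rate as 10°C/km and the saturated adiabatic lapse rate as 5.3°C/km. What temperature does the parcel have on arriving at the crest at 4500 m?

Dry to 2000 m: -10 × 1 km = -10°C, so T = 6.7°C.
Saturated to 4500 m: -5.3 × 2.5 km = -13.25°C, so T = -6.55°C.

-6.55°C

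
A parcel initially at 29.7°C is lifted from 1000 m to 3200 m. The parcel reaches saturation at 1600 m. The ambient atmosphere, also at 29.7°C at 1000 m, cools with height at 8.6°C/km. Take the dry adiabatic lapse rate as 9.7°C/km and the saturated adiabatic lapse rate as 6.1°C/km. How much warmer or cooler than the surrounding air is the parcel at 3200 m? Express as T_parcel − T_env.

Parcel:
  1000–1600 m, dry: Δz = 0.6 km ⇒ ΔT = -5.82°C; T = 23.88°C
  1600–3200 m, saturated: Δz = 1.6 km ⇒ ΔT = -9.76°C; T = 14.12°C
Environment:
  1000–3200 m, environment: Δz = 2.2 km ⇒ ΔT = -18.92°C; T = 10.78°C
T_parcel − T_env = 14.12 − 10.78 = +3.34°C

+3.34°C (parcel warmer than environment)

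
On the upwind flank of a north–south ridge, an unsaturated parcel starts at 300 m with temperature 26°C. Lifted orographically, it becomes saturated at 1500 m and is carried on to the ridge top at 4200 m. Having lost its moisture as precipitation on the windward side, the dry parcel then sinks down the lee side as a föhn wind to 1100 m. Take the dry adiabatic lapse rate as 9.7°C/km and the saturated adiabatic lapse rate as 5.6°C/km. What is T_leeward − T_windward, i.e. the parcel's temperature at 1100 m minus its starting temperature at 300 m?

+3.31°C

From 300 m to 1500 m (dry): cools by 9.7 × 1.2 = 11.64°C, giving 14.36°C.
From 1500 m to 4200 m (saturated): cools by 5.6 × 2.7 = 15.12°C, giving -0.76°C.
From 4200 m to 1100 m (dry descent): warms by 9.7 × 3.1 = 30.07°C, giving 29.31°C.
Net change vs windward start: 29.31 − 26 = +3.31°C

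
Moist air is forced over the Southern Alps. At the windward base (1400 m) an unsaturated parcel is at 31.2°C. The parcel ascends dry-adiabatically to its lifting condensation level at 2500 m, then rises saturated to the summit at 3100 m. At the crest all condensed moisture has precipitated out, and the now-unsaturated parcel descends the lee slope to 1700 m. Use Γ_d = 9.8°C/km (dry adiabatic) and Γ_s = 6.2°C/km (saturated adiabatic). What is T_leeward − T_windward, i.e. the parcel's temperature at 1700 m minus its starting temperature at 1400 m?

1400–2500 m, dry: Δz = 1.1 km ⇒ ΔT = -10.78°C; T = 20.42°C
2500–3100 m, saturated: Δz = 0.6 km ⇒ ΔT = -3.72°C; T = 16.7°C
3100–1700 m, dry descent: Δz = 1.4 km ⇒ ΔT = +13.72°C; T = 30.42°C
Net change vs windward start: 30.42 − 31.2 = -0.78°C

-0.78°C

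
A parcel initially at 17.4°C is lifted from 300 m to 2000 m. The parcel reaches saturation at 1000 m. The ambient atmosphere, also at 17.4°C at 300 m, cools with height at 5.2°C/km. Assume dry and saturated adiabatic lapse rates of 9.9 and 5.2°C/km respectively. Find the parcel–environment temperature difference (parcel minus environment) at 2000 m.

Parcel:
  From 300 m to 1000 m (dry): cools by 9.9 × 0.7 = 6.93°C, giving 10.47°C.
  From 1000 m to 2000 m (saturated): cools by 5.2 × 1 = 5.2°C, giving 5.27°C.
Environment:
  From 300 m to 2000 m (environment): cools by 5.2 × 1.7 = 8.84°C, giving 8.56°C.
T_parcel − T_env = 5.27 − 8.56 = -3.29°C

-3.29°C (parcel cooler than environment)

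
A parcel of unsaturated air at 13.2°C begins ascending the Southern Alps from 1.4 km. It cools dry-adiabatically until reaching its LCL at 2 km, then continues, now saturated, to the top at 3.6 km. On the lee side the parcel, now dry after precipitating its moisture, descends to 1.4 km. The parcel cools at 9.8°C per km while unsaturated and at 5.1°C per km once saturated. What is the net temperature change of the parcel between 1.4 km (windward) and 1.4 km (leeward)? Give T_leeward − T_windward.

Dry to 2000 m: -9.8 × 0.6 km = -5.88°C, so T = 7.32°C.
Saturated to 3600 m: -5.1 × 1.6 km = -8.16°C, so T = -0.84°C.
Dry descent to 1400 m: +9.8 × 2.2 km = +21.56°C, so T = 20.72°C.
Net change vs windward start: 20.72 − 13.2 = +7.52°C

+7.52°C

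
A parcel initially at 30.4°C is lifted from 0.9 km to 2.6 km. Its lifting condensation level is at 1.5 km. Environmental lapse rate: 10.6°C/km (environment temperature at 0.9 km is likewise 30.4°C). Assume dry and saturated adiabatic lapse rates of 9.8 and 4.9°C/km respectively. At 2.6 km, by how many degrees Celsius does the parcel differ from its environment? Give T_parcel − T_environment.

Parcel:
  Dry to 1500 m: -9.8 × 0.6 km = -5.88°C, so T = 24.52°C.
  Saturated to 2600 m: -4.9 × 1.1 km = -5.39°C, so T = 19.13°C.
Environment:
  Environment to 2600 m: -10.6 × 1.7 km = -18.02°C, so T = 12.38°C.
T_parcel − T_env = 19.13 − 12.38 = +6.75°C

+6.75°C (parcel warmer than environment)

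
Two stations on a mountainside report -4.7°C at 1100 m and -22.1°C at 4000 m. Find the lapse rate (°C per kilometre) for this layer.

Γ = −ΔT/Δz = (-4.7 − (-22.1)) / (4000 − 1100) m
  = 17.4°C / 2.9 km = 6°C/km

6°C/km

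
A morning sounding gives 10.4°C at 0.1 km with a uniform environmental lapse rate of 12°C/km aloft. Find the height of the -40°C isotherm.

4.3 km

Height above start = (10.4 − (-40)) / 12 = 4.2 km
Altitude = 100 m + 4200 m = 4300 m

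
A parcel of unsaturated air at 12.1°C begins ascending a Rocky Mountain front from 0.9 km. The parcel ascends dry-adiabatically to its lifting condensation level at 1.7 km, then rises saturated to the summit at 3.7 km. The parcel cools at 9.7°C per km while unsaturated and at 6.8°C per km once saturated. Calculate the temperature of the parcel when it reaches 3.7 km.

-9.26°C

900 → 1700 m (dry, 9.7°C/km): ΔT = -9.7 × 0.8 = -7.76°C → T = 4.34°C
1700 → 3700 m (saturated, 6.8°C/km): ΔT = -6.8 × 2 = -13.6°C → T = -9.26°C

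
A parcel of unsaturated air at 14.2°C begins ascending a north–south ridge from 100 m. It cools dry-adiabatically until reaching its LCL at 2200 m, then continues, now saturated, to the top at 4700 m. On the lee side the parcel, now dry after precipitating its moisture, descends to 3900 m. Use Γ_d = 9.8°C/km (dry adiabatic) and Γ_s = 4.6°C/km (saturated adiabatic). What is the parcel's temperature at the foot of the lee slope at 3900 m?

100–2200 m, dry: Δz = 2.1 km ⇒ ΔT = -20.58°C; T = -6.38°C
2200–4700 m, saturated: Δz = 2.5 km ⇒ ΔT = -11.5°C; T = -17.88°C
4700–3900 m, dry descent: Δz = 0.8 km ⇒ ΔT = +7.84°C; T = -10.04°C

-10.04°C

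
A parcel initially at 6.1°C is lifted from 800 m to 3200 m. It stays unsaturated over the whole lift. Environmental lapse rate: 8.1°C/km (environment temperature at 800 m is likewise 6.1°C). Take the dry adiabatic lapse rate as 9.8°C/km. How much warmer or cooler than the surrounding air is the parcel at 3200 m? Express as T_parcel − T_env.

Parcel:
  800–3200 m, dry: Δz = 2.4 km ⇒ ΔT = -23.52°C; T = -17.42°C
Environment:
  800–3200 m, environment: Δz = 2.4 km ⇒ ΔT = -19.44°C; T = -13.34°C
T_parcel − T_env = -17.42 − (-13.34) = -4.08°C

-4.08°C (parcel cooler than environment)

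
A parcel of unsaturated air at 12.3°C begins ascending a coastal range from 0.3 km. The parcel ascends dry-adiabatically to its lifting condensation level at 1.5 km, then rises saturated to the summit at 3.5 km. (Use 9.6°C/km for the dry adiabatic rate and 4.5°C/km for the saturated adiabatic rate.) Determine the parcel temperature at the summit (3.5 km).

300–1500 m, dry: Δz = 1.2 km ⇒ ΔT = -11.52°C; T = 0.78°C
1500–3500 m, saturated: Δz = 2 km ⇒ ΔT = -9°C; T = -8.22°C

-8.22°C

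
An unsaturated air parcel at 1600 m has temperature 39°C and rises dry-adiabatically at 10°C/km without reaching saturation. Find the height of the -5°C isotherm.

Height above start = (39 − (-5)) / 10 = 4.4 km
Altitude = 1600 m + 4400 m = 6000 m

6000 m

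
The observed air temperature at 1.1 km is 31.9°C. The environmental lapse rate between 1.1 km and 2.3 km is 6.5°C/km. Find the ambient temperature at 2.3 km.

From 1100 m to 2300 m (environmental): cools by 6.5 × 1.2 = 7.8°C, giving 24.1°C.

24.1°C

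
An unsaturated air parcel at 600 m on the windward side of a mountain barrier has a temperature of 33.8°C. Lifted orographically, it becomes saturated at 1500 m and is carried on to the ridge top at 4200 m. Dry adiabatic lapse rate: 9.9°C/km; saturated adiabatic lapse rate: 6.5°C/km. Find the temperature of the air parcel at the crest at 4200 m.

7.34°C

From 600 m to 1500 m (dry): cools by 9.9 × 0.9 = 8.91°C, giving 24.89°C.
From 1500 m to 4200 m (saturated): cools by 6.5 × 2.7 = 17.55°C, giving 7.34°C.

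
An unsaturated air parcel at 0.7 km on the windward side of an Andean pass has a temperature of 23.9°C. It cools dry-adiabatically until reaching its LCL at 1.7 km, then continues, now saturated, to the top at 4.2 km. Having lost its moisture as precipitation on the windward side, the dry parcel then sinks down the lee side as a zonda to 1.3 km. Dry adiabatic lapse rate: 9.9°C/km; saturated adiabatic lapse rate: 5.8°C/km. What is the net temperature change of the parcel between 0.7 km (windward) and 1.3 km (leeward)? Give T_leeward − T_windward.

+4.31°C

Dry to 1700 m: -9.9 × 1 km = -9.9°C, so T = 14°C.
Saturated to 4200 m: -5.8 × 2.5 km = -14.5°C, so T = -0.5°C.
Dry descent to 1300 m: +9.9 × 2.9 km = +28.71°C, so T = 28.21°C.
Net change vs windward start: 28.21 − 23.9 = +4.31°C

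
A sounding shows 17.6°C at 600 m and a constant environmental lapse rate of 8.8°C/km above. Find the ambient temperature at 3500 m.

600–3500 m, environmental: Δz = 2.9 km ⇒ ΔT = -25.52°C; T = -7.92°C

-7.92°C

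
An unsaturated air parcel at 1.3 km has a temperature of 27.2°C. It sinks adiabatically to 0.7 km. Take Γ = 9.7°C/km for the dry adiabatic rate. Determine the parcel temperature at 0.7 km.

1300 → 700 m (dry adiabatic, 9.7°C/km): ΔT = +9.7 × 0.6 = +5.82°C → T = 33.02°C

33.02°C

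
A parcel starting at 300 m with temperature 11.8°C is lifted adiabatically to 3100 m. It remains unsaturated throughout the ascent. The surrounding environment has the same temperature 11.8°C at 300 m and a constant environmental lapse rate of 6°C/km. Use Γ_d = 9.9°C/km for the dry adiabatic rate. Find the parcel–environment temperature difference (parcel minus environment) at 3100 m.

Parcel:
  300–3100 m, dry: Δz = 2.8 km ⇒ ΔT = -27.72°C; T = -15.92°C
Environment:
  300–3100 m, environment: Δz = 2.8 km ⇒ ΔT = -16.8°C; T = -5°C
T_parcel − T_env = -15.92 − (-5) = -10.92°C

-10.92°C (parcel cooler than environment)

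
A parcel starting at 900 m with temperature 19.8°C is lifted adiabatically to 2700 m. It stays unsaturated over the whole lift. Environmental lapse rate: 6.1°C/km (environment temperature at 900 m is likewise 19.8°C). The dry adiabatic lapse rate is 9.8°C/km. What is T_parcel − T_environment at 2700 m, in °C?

-6.66°C (parcel cooler than environment)

Parcel:
  Dry to 2700 m: -9.8 × 1.8 km = -17.64°C, so T = 2.16°C.
Environment:
  Environment to 2700 m: -6.1 × 1.8 km = -10.98°C, so T = 8.82°C.
T_parcel − T_env = 2.16 − 8.82 = -6.66°C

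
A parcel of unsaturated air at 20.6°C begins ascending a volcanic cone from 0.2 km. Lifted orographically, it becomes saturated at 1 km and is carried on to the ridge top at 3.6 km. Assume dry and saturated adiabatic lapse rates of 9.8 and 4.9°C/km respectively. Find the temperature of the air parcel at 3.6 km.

0.02°C

Dry to 1000 m: -9.8 × 0.8 km = -7.84°C, so T = 12.76°C.
Saturated to 3600 m: -4.9 × 2.6 km = -12.74°C, so T = 0.02°C.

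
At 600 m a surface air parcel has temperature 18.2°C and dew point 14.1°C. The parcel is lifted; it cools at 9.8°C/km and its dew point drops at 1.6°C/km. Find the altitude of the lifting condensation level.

1100 m

T and T_d converge at 9.8 − 1.6 = 8.2°C per km
Height above start = (18.2 − 14.1) / 8.2 = 0.5 km
LCL altitude = 600 m + 500 m = 1100 m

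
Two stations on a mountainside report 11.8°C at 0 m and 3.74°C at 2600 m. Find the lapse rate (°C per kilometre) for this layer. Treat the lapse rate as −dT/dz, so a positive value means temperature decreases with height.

Γ = −ΔT/Δz = (11.8 − 3.74) / (2600 − 0) m
  = 8.06°C / 2.6 km = 3.1°C/km

3.1°C/km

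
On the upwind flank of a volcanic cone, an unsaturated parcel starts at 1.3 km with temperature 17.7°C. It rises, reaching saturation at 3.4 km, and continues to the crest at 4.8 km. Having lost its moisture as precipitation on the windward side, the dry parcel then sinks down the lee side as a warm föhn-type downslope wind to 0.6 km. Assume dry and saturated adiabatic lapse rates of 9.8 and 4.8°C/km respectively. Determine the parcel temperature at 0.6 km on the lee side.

31.56°C

1300–3400 m, dry: Δz = 2.1 km ⇒ ΔT = -20.58°C; T = -2.88°C
3400–4800 m, saturated: Δz = 1.4 km ⇒ ΔT = -6.72°C; T = -9.6°C
4800–600 m, dry descent: Δz = 4.2 km ⇒ ΔT = +41.16°C; T = 31.56°C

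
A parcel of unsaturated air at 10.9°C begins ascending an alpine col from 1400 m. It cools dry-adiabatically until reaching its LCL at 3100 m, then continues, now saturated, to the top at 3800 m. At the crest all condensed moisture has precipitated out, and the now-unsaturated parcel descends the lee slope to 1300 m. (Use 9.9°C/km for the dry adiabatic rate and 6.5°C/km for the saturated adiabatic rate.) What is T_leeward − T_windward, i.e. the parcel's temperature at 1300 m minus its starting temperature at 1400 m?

+3.37°C

Dry to 3100 m: -9.9 × 1.7 km = -16.83°C, so T = -5.93°C.
Saturated to 3800 m: -6.5 × 0.7 km = -4.55°C, so T = -10.48°C.
Dry descent to 1300 m: +9.9 × 2.5 km = +24.75°C, so T = 14.27°C.
Net change vs windward start: 14.27 − 10.9 = +3.37°C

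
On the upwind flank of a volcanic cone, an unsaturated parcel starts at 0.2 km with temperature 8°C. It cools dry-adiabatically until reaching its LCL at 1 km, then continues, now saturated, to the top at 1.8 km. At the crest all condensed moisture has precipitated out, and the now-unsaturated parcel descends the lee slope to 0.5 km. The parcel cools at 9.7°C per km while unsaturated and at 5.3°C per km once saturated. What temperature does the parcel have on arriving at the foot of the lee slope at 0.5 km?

200–1000 m, dry: Δz = 0.8 km ⇒ ΔT = -7.76°C; T = 0.24°C
1000–1800 m, saturated: Δz = 0.8 km ⇒ ΔT = -4.24°C; T = -4°C
1800–500 m, dry descent: Δz = 1.3 km ⇒ ΔT = +12.61°C; T = 8.61°C

8.61°C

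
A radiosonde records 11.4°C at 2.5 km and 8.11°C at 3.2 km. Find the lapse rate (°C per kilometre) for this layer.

Γ = −ΔT/Δz = (11.4 − 8.11) / (3200 − 2500) m
  = 3.29°C / 0.7 km = 4.7°C/km

4.7°C/km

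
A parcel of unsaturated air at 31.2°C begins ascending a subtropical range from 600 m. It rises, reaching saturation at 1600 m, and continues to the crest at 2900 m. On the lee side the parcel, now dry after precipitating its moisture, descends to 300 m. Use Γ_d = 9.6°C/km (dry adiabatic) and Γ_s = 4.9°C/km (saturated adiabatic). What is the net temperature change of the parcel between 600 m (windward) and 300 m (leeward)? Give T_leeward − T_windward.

Dry to 1600 m: -9.6 × 1 km = -9.6°C, so T = 21.6°C.
Saturated to 2900 m: -4.9 × 1.3 km = -6.37°C, so T = 15.23°C.
Dry descent to 300 m: +9.6 × 2.6 km = +24.96°C, so T = 40.19°C.
Net change vs windward start: 40.19 − 31.2 = +8.99°C

+8.99°C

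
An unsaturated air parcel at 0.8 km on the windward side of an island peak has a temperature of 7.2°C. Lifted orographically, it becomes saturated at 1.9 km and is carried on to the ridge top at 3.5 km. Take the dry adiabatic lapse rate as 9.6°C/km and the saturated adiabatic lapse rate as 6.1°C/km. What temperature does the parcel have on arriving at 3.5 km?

From 800 m to 1900 m (dry): cools by 9.6 × 1.1 = 10.56°C, giving -3.36°C.
From 1900 m to 3500 m (saturated): cools by 6.1 × 1.6 = 9.76°C, giving -13.12°C.

-13.12°C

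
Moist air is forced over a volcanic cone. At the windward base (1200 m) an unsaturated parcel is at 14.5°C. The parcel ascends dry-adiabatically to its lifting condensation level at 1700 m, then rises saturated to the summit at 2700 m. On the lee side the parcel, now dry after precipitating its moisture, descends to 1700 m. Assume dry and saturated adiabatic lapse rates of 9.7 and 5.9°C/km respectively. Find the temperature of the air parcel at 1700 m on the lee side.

13.45°C

1200 → 1700 m (dry, 9.7°C/km): ΔT = -9.7 × 0.5 = -4.85°C → T = 9.65°C
1700 → 2700 m (saturated, 5.9°C/km): ΔT = -5.9 × 1 = -5.9°C → T = 3.75°C
2700 → 1700 m (dry descent, 9.7°C/km): ΔT = +9.7 × 1 = +9.7°C → T = 13.45°C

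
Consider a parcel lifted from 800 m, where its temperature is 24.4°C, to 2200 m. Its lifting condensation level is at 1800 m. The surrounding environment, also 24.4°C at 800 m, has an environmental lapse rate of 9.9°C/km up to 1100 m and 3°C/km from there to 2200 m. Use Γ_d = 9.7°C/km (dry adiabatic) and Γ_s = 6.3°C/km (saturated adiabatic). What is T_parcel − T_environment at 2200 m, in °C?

Parcel:
  800 → 1800 m (dry, 9.7°C/km): ΔT = -9.7 × 1 = -9.7°C → T = 14.7°C
  1800 → 2200 m (saturated, 6.3°C/km): ΔT = -6.3 × 0.4 = -2.52°C → T = 12.18°C
Environment:
  800 → 1100 m (environment, lower layer, 9.9°C/km): ΔT = -9.9 × 0.3 = -2.97°C → T = 21.43°C
  1100 → 2200 m (environment, upper layer, 3°C/km): ΔT = -3 × 1.1 = -3.3°C → T = 18.13°C
T_parcel − T_env = 12.18 − 18.13 = -5.95°C

-5.95°C (parcel cooler than environment)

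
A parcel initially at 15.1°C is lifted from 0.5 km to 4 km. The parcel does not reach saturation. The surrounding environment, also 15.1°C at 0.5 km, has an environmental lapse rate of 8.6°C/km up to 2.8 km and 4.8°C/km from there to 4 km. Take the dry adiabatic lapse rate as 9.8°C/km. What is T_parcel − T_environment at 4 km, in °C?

Parcel:
  From 500 m to 4000 m (dry): cools by 9.8 × 3.5 = 34.3°C, giving -19.2°C.
Environment:
  From 500 m to 2800 m (environment, lower layer): cools by 8.6 × 2.3 = 19.78°C, giving -4.68°C.
  From 2800 m to 4000 m (environment, upper layer): cools by 4.8 × 1.2 = 5.76°C, giving -10.44°C.
T_parcel − T_env = -19.2 − (-10.44) = -8.76°C

-8.76°C (parcel cooler than environment)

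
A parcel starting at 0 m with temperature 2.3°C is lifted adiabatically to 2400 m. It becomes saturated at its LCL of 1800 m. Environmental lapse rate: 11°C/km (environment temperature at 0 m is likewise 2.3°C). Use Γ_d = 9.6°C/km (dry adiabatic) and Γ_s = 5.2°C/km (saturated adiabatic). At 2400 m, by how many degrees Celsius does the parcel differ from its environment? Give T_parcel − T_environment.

Parcel:
  0–1800 m, dry: Δz = 1.8 km ⇒ ΔT = -17.28°C; T = -14.98°C
  1800–2400 m, saturated: Δz = 0.6 km ⇒ ΔT = -3.12°C; T = -18.1°C
Environment:
  0–2400 m, environment: Δz = 2.4 km ⇒ ΔT = -26.4°C; T = -24.1°C
T_parcel − T_env = -18.1 − (-24.1) = +6°C

+6°C (parcel warmer than environment)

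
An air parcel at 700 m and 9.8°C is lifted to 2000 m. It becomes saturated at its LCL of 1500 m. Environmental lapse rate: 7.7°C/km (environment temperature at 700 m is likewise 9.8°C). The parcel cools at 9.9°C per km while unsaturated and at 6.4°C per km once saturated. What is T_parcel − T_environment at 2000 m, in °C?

Parcel:
  Dry to 1500 m: -9.9 × 0.8 km = -7.92°C, so T = 1.88°C.
  Saturated to 2000 m: -6.4 × 0.5 km = -3.2°C, so T = -1.32°C.
Environment:
  Environment to 2000 m: -7.7 × 1.3 km = -10.01°C, so T = -0.21°C.
T_parcel − T_env = -1.32 − (-0.21) = -1.11°C

-1.11°C (parcel cooler than environment)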